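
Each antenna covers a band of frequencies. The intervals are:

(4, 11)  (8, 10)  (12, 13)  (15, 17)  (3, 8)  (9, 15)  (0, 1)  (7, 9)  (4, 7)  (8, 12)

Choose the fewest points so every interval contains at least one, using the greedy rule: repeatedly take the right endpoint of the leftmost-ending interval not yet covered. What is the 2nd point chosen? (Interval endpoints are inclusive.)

Sorted: [0,1] [4,7] [3,8] [7,9] [8,10] [4,11] [8,12] [12,13] [9,15] [15,17]
{[0,1]} hit by 1; {[4,7],[3,8],[7,9]} hit by 7; {[8,10],[4,11],[8,12]} hit by 10; {[12,13],[9,15]} hit by 13; {[15,17]} hit by 17.
Points: 1, 7, 10, 13, 17 (5 total).

7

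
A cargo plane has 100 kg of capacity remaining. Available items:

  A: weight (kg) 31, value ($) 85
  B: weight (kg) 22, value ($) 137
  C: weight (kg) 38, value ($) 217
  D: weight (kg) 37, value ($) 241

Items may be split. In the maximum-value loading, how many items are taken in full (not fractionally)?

Sort by value per unit weight and fill in that order.
Ratios (sorted): D 6.51, B 6.23, C 5.71, A 2.74
take D (37 @ 241); take B (22 @ 137); take C (38 @ 217); take 3/31 of A → 8.23. Capacity used 100/100.
3 item(s) taken whole; one partial (take 3/31 of A).

3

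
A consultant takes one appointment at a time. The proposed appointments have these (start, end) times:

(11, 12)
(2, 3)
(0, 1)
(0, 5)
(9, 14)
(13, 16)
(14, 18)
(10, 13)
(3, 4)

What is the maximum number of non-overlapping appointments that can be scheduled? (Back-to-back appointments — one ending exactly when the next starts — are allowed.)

5

By end time: (0,1), (2,3), (3,4), (0,5), (11,12), (10,13), (9,14), (13,16), (14,18).
Pick (0,1); next start ≥ 1 → (2,3); next start ≥ 3 → (3,4); next start ≥ 4 → (11,12); next start ≥ 12 → (13,16).
Selected 5 appointments.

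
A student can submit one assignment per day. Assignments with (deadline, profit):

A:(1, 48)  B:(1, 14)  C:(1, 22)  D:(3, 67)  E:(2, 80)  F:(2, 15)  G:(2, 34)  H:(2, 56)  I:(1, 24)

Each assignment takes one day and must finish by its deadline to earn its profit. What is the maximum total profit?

By profit: E(d2,80), D(d3,67), H(d2,56), A(d1,48), G(d2,34), I(d1,24), C(d1,22), F(d2,15), B(d1,14)
E→slot 2; D→slot 3; H→slot 1; A skipped; G skipped; I skipped; C skipped; F skipped; B skipped.
Profit = 56 + 80 + 67 = 203

203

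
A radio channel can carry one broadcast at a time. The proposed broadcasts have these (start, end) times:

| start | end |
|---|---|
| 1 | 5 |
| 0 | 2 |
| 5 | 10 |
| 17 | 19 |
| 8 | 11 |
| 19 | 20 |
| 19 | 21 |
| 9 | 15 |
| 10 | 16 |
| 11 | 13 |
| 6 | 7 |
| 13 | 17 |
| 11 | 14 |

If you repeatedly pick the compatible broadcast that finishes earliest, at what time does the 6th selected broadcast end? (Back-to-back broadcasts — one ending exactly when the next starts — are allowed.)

19

Greedy by earliest finish: after sorting by end time, pick each interval compatible with the last pick.
By end time: (0,2), (1,5), (6,7), (5,10), (8,11), (11,13), (11,14), (9,15), (10,16), (13,17), (17,19), (19,20), (19,21).
Pick (0,2); next start ≥ 2 → (6,7); next start ≥ 7 → (8,11); next start ≥ 11 → (11,13); next start ≥ 13 → (13,17); next start ≥ 17 → (17,19); next start ≥ 19 → (19,20).
Selected: (0,2) (6,7) (8,11) (11,13) (13,17) (17,19) (19,20)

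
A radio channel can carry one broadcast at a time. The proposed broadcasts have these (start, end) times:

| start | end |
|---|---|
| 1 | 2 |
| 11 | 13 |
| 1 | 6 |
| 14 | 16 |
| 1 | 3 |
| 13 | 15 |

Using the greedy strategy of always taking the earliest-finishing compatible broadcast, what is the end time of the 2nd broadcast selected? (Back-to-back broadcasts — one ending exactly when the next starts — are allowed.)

13

Order by finish time; keep every interval that doesn't clash with the previous kept one.
Sorted by end: (1,2)  (1,3)  (1,6)  (11,13)  (13,15)  (14,16)
take (1,2); skip (1,3); skip (1,6); take (11,13); take (13,15).
Selected: (1,2) (11,13) (13,15)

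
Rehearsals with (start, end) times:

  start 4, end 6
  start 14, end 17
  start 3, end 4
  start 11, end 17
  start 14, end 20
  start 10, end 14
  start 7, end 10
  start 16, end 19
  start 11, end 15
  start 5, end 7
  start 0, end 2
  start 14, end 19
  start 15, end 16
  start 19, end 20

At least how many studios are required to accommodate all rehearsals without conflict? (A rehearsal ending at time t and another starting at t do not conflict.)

5

Events (time:±→running): 0:+→1 2:-→0 3:+→1 4:-→0 4:+→1 5:+→2 6:-→1 7:-→0 7:+→1 10:-→0 10:+→1 11:+→2 11:+→3 14:-→2 14:+→3 14:+→4 14:+→5 … peak 5.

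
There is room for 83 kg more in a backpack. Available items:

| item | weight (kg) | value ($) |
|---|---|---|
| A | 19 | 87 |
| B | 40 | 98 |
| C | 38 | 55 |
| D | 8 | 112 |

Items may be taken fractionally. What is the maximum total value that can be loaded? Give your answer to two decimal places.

Greedy by value/weight ratio, highest first.
Ratios (sorted): D 14.00, A 4.58, B 2.45, C 1.45
take D (8 @ 112); take A (19 @ 87); take B (40 @ 98); take 16/38 of C → 23.16. Capacity used 83/83.
Total value = 320.16

320.16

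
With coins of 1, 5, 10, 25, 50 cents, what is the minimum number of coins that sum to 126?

4

126 = 2×50 + 1×25 + 1×1
Total coins = 2 + 1 + 1 = 4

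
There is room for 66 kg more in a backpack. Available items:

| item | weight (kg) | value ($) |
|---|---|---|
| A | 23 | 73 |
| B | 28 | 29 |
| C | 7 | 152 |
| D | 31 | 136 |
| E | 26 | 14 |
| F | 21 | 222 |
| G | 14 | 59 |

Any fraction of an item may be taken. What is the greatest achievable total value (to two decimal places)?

Ratios (sorted): C 21.71, F 10.57, D 4.39, G 4.21, A 3.17, B 1.04, E 0.54
take C (7 @ 152); take F (21 @ 222); take D (31 @ 136); take 7/14 of G → 29.50. Capacity used 66/66.
Total value = 539.50

539.50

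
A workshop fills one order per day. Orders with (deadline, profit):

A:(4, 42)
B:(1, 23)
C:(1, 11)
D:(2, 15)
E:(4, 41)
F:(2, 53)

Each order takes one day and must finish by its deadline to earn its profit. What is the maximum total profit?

159

By profit: F(d2,53), A(d4,42), E(d4,41), B(d1,23), D(d2,15), C(d1,11)
F→slot 2; A→slot 4; E→slot 3; B→slot 1; D skipped; C skipped.
Profit = 23 + 53 + 41 + 42 = 159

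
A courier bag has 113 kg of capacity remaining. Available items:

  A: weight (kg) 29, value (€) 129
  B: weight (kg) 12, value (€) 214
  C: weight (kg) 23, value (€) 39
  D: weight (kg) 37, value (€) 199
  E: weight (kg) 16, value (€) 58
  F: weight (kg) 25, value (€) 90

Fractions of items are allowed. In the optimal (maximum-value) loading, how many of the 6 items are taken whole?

Order: B (214/12=17.83) > D (199/37=5.38) > A (129/29=4.45) > E (58/16=3.62) > F (90/25=3.60) > C (39/23=1.70)
Fill: take B (12 @ 214) → take D (37 @ 199) → take A (29 @ 129) → take E (16 @ 58) → take 19/25 of F → 68.40; 113/113 used.
4 item(s) taken whole; one partial (take 19/25 of F).

4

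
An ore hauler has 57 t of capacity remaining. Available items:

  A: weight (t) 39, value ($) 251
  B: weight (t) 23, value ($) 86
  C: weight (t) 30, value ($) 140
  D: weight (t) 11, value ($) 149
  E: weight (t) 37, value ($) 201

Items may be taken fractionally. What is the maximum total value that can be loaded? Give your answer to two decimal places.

Order: D (149/11=13.55) > A (251/39=6.44) > E (201/37=5.43) > C (140/30=4.67) > B (86/23=3.74)
Fill: take D (11 @ 149) → take A (39 @ 251) → take 7/37 of E → 38.03; 57/57 used.
Total value = 438.03

438.03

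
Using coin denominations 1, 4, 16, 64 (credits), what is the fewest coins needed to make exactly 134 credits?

134 − 2×64→6 − 1×4→2 − 2×1→0
Total coins = 2 + 1 + 2 = 5

5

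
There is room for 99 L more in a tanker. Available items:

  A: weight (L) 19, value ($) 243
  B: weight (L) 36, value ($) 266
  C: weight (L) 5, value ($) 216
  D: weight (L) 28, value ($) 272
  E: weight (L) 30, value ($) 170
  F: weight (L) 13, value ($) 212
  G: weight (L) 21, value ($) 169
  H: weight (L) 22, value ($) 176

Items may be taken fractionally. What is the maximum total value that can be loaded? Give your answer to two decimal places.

Greedy by value/weight ratio, highest first.
Ratios (sorted): C 43.20, F 16.31, A 12.79, D 9.71, G 8.05, H 8.00, B 7.39, E 5.67
take C (5 @ 216); take F (13 @ 212); take A (19 @ 243); take D (28 @ 272); take G (21 @ 169); take 13/22 of H → 104.00. Capacity used 99/99.
Total value = 1216.00

1216.00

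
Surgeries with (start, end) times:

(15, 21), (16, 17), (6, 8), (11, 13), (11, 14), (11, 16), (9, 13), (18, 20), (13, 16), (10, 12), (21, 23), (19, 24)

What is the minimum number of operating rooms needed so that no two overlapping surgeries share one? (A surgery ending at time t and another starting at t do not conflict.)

5

Count concurrent intervals with a sweep; the peak is the room count.
Events (time:±→running): 6:+→1 8:-→0 9:+→1 10:+→2 11:+→3 11:+→4 11:+→5 … peak 5.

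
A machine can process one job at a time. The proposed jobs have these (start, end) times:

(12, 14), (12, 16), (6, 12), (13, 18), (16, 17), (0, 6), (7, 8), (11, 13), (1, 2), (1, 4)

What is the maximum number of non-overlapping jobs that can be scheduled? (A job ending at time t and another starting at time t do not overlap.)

Greedy by earliest finish: after sorting by end time, pick each interval compatible with the last pick.
By end time: (1,2), (1,4), (0,6), (7,8), (6,12), (11,13), (12,14), (12,16), (16,17), (13,18).
Pick (1,2); next start ≥ 2 → (7,8); next start ≥ 8 → (11,13); next start ≥ 13 → (16,17).
Selected 4 jobs.

4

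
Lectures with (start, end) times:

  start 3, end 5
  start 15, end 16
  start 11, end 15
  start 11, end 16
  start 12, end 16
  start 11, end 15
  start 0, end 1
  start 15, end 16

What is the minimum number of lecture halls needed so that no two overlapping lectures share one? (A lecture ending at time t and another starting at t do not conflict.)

4

Events (time:±→running): 0:+→1 1:-→0 3:+→1 5:-→0 11:+→1 11:+→2 11:+→3 12:+→4 … peak 4.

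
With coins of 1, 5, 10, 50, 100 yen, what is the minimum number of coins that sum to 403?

7

Use the largest denomination that fits, subtract, and repeat.
403 − 4×100→3 − 3×1→0
Total coins = 4 + 3 = 7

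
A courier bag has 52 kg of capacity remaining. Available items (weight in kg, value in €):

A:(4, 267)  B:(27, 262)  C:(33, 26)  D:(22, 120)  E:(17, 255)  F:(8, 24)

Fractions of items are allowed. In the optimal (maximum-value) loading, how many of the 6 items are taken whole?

Greedy by value/weight ratio, highest first.
Order: A (267/4=66.75) > E (255/17=15.00) > B (262/27=9.70) > D (120/22=5.45) > F (24/8=3.00) > C (26/33=0.79)
Fill: take A (4 @ 267) → take E (17 @ 255) → take B (27 @ 262) → take 4/22 of D → 21.82; 52/52 used.
3 item(s) taken whole; one partial (take 4/22 of D).

3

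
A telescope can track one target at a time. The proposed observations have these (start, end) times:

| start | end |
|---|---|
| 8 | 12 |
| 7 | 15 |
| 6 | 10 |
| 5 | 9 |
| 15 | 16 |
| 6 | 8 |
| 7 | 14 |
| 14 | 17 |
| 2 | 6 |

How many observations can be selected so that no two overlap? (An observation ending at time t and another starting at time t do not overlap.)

4

Sorted by end: (2,6)  (6,8)  (5,9)  (6,10)  (8,12)  (7,14)  (7,15)  (15,16)  (14,17)
take (2,6); take (6,8); skip (5,9); skip (6,10); take (8,12); skip (7,15); take (15,16).
Selected 4 observations.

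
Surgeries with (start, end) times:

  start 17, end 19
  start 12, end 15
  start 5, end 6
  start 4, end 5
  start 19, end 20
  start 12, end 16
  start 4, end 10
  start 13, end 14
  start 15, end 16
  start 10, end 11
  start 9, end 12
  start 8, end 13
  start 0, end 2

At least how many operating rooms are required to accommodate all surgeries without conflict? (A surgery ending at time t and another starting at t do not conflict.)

The answer is the maximum number of intervals overlapping at any instant.
starts: [0, 4, 4, 5, 8, 9, 10, 12, 12, 13, 15, 17, 19]
ends:   [2, 5, 6, 10, 11, 12, 13, 14, 15, 16, 16, 19, 20]
s0→1 e2→0 s4→1 s4→2 e5→1 s5→2 e6→1 s8→2 s9→3  — peak 3.

3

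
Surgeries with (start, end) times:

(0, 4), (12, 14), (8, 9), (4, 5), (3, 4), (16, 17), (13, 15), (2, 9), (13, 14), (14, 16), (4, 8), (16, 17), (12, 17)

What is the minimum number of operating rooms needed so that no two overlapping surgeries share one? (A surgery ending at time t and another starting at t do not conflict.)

The answer is the maximum number of intervals overlapping at any instant.
Events (time:±→running): 0:+→1 2:+→2 3:+→3 4:-→2 4:-→1 4:+→2 4:+→3 5:-→2 8:-→1 8:+→2 9:-→1 9:-→0 12:+→1 12:+→2 13:+→3 13:+→4 … peak 4.

4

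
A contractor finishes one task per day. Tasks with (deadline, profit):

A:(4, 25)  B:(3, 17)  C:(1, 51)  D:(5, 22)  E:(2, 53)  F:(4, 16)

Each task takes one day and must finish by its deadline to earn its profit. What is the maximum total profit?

168

By profit: E(d2,53), C(d1,51), A(d4,25), D(d5,22), B(d3,17), F(d4,16)
E→slot 2; C→slot 1; A→slot 4; D→slot 5; B→slot 3; F skipped.
Profit = 51 + 53 + 17 + 25 + 22 = 168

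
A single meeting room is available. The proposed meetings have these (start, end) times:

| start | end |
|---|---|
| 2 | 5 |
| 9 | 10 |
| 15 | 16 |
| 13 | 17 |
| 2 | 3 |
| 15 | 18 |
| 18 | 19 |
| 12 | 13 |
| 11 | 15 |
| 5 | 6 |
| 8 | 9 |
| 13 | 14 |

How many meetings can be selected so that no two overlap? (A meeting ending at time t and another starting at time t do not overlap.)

Order by finish time; keep every interval that doesn't clash with the previous kept one.
Sorted by end: (2,3)  (2,5)  (5,6)  (8,9)  (9,10)  (12,13)  (13,14)  (11,15)  (15,16)  (13,17)  (15,18)  (18,19)
take (2,3); skip (2,5); take (5,6); take (8,9); take (9,10); take (12,13); take (13,14); take (15,16); skip (13,17); take (18,19).
Selected 8 meetings.

8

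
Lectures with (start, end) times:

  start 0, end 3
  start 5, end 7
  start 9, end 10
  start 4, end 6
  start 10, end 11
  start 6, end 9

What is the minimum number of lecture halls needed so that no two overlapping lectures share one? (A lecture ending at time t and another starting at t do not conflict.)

Count concurrent intervals with a sweep; the peak is the room count.
Events (time:±→running): 0:+→1 3:-→0 4:+→1 5:+→2 … peak 2.

2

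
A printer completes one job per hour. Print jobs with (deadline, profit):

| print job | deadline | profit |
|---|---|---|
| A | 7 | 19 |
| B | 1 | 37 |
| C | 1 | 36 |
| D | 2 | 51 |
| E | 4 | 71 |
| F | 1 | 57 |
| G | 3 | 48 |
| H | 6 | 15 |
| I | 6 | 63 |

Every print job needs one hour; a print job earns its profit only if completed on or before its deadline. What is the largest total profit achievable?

Take jobs in profit order; each goes to the latest open slot no later than its deadline.
By profit: E(d4,71), I(d6,63), F(d1,57), D(d2,51), G(d3,48), B(d1,37), C(d1,36), A(d7,19), H(d6,15)
E→slot 4; I→slot 6; F→slot 1; D→slot 2; G→slot 3; B skipped; C skipped; A→slot 7; H→slot 5.
Profit = 57 + 51 + 48 + 71 + 15 + 63 + 19 = 324

324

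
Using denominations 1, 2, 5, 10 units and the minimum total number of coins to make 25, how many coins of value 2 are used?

0

Use the largest denomination that fits, subtract, and repeat.
25 − 2×10→5 − 1×5→0
Count of 2: 0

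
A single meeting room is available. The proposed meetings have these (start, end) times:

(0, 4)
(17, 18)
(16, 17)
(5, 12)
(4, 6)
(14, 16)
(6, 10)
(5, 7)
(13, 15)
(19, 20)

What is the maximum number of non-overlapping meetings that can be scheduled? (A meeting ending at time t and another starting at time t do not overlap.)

By end time: (0,4), (4,6), (5,7), (6,10), (5,12), (13,15), (14,16), (16,17), (17,18), (19,20).
Pick (0,4); next start ≥ 4 → (4,6); next start ≥ 6 → (6,10); next start ≥ 10 → (13,15); next start ≥ 15 → (16,17); next start ≥ 17 → (17,18); next start ≥ 18 → (19,20).
Selected 7 meetings.

7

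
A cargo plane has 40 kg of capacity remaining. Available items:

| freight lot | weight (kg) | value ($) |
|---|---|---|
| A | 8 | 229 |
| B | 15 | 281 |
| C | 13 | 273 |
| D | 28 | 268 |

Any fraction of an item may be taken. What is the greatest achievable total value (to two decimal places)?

821.29

Ratios (sorted): A 28.62, C 21.00, B 18.73, D 9.57
take A (8 @ 229); take C (13 @ 273); take B (15 @ 281); take 4/28 of D → 38.29. Capacity used 40/40.
Total value = 821.29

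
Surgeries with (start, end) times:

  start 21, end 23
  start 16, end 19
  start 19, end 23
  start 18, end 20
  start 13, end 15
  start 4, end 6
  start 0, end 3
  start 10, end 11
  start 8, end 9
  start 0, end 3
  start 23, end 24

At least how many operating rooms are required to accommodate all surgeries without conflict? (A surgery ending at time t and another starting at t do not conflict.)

2

starts: [0, 0, 4, 8, 10, 13, 16, 18, 19, 21, 23]
ends:   [3, 3, 6, 9, 11, 15, 19, 20, 23, 23, 24]
s0→1 s0→2  — peak 2.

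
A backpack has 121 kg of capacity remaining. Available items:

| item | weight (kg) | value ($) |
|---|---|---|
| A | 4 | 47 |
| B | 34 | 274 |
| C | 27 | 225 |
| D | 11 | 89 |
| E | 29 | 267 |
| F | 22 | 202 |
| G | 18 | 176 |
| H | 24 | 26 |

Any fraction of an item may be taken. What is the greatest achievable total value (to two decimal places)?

Sort by value per unit weight and fill in that order.
Ratios (sorted): A 11.75, G 9.78, E 9.21, F 9.18, C 8.33, D 8.09, B 8.06, H 1.08
take A (4 @ 47); take G (18 @ 176); take E (29 @ 267); take F (22 @ 202); take C (27 @ 225); take D (11 @ 89); take 10/34 of B → 80.59. Capacity used 121/121.
Total value = 1086.59

1086.59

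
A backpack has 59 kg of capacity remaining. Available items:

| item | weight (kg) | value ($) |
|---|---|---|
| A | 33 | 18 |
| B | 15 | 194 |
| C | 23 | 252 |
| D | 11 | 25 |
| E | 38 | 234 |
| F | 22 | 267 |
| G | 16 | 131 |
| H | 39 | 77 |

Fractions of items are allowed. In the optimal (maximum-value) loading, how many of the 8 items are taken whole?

2

Sort by value per unit weight and fill in that order.
Order: B (194/15=12.93) > F (267/22=12.14) > C (252/23=10.96) > G (131/16=8.19) > E (234/38=6.16) > D (25/11=2.27) > H (77/39=1.97) > A (18/33=0.55)
Fill: take B (15 @ 194) → take F (22 @ 267) → take 22/23 of C → 241.04; 59/59 used.
2 item(s) taken whole; one partial (take 22/23 of C).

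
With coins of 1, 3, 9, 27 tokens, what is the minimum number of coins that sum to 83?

83 − 3×27→2 − 2×1→0
Total coins = 3 + 2 = 5

5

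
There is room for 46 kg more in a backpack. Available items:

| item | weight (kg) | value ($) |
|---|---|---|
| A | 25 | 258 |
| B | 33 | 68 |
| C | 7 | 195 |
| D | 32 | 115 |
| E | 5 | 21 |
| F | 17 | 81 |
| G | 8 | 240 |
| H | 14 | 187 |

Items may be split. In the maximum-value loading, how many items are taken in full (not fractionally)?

Order: G (240/8=30.00) > C (195/7=27.86) > H (187/14=13.36) > A (258/25=10.32) > F (81/17=4.76) > E (21/5=4.20) > D (115/32=3.59) > B (68/33=2.06)
Fill: take G (8 @ 240) → take C (7 @ 195) → take H (14 @ 187) → take 17/25 of A → 175.44; 46/46 used.
3 item(s) taken whole; one partial (take 17/25 of A).

3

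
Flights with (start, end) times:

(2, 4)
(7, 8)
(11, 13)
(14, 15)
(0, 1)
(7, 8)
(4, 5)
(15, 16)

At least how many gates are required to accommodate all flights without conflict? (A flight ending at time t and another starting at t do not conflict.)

2

Count concurrent intervals with a sweep; the peak is the room count.
starts: [0, 2, 4, 7, 7, 11, 14, 15]
ends:   [1, 4, 5, 8, 8, 13, 15, 16]
s0→1 e1→0 s2→1 e4→0 s4→1 e5→0 s7→1 s7→2  — peak 2.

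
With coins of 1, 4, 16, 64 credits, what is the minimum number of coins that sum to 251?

Greedy: take as many of the largest coin as possible, then repeat with the remainder.
251 − 3×64→59 − 3×16→11 − 2×4→3 − 3×1→0
Total coins = 3 + 3 + 2 + 3 = 11

11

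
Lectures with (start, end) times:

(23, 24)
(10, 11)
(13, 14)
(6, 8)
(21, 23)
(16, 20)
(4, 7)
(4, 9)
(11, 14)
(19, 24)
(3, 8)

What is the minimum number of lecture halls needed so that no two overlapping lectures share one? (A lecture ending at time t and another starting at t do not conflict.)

4

Count concurrent intervals with a sweep; the peak is the room count.
Events (time:±→running): 3:+→1 4:+→2 4:+→3 6:+→4 … peak 4.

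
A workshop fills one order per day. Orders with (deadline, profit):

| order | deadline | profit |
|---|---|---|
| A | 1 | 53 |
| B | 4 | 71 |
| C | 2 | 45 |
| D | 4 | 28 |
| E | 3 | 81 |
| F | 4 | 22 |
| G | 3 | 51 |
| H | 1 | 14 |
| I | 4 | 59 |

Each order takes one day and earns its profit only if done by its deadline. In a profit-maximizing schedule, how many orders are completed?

4

By profit: E(d3,81), B(d4,71), I(d4,59), A(d1,53), G(d3,51), C(d2,45), D(d4,28), F(d4,22), H(d1,14)
E→slot 3; B→slot 4; I→slot 2; A→slot 1; G skipped; C skipped; D skipped; F skipped; H skipped.
4 of 9 scheduled.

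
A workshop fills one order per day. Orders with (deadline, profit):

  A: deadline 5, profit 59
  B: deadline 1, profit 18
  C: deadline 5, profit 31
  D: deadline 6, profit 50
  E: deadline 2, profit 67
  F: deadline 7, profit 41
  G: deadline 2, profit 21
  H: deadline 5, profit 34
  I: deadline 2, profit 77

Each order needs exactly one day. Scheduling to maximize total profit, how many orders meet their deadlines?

7

By profit: I(d2,77), E(d2,67), A(d5,59), D(d6,50), F(d7,41), H(d5,34), C(d5,31), G(d2,21), B(d1,18)
I→slot 2; E→slot 1; A→slot 5; D→slot 6; F→slot 7; H→slot 4; C→slot 3; G skipped; B skipped.
7 of 9 scheduled.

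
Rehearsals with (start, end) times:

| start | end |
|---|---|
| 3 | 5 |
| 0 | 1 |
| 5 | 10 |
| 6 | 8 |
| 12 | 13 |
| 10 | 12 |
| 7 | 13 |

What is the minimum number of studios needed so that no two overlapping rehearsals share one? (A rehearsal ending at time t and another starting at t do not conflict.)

Events (time:±→running): 0:+→1 1:-→0 3:+→1 5:-→0 5:+→1 6:+→2 7:+→3 … peak 3.

3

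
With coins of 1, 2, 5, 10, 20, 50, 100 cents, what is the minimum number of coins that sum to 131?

131 = 1×100 + 1×20 + 1×10 + 1×1
Total coins = 1 + 1 + 1 + 1 = 4

4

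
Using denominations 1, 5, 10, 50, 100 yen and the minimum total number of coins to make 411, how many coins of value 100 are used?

Greedy: take as many of the largest coin as possible, then repeat with the remainder.
411 − 4×100→11 − 1×10→1 − 1×1→0
Count of 100: 4

4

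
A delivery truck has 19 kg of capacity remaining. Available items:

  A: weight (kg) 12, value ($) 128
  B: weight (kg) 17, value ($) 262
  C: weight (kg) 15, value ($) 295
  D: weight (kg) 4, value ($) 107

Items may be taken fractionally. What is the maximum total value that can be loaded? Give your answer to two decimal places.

Order: D (107/4=26.75) > C (295/15=19.67) > B (262/17=15.41) > A (128/12=10.67)
Fill: take D (4 @ 107) → take C (15 @ 295); 19/19 used.
Total value = 402.00

402.00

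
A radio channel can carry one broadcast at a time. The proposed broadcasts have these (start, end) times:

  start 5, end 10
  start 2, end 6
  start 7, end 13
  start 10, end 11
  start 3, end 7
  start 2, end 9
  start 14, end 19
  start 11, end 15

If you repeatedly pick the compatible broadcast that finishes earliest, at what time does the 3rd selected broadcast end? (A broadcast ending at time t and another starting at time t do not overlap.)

Sorted by end: (2,6)  (3,7)  (2,9)  (5,10)  (10,11)  (7,13)  (11,15)  (14,19)
take (2,6); take (10,11); take (11,15).
Selected: (2,6) (10,11) (11,15)

15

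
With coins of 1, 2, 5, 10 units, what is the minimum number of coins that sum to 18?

18 − 1×10→8 − 1×5→3 − 1×2→1 − 1×1→0
Total coins = 1 + 1 + 1 + 1 = 4

4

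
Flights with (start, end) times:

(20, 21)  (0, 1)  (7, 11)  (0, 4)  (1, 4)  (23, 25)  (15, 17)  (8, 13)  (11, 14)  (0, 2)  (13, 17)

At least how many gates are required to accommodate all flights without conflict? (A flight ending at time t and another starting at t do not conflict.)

3

Events (time:±→running): 0:+→1 0:+→2 0:+→3 … peak 3.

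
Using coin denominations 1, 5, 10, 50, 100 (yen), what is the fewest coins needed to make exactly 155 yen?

Greedy: take as many of the largest coin as possible, then repeat with the remainder.
155 − 1×100→55 − 1×50→5 − 1×5→0
Total coins = 1 + 1 + 1 = 3

3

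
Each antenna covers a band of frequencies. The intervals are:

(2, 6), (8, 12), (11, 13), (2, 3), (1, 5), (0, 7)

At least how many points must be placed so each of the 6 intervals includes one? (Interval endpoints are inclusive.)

2

By right end: [2,3]  [1,5]  [2,6]  [0,7]  [8,12]  [11,13]
[2,3] uncovered → point at 3; [8,12] uncovered → point at 12.
Points: 3, 12 (2 total).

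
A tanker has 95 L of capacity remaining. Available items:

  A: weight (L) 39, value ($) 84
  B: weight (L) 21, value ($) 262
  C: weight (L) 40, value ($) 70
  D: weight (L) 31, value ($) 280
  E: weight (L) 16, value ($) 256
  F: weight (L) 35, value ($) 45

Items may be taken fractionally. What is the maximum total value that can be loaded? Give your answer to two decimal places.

856.15

Ratios (sorted): E 16.00, B 12.48, D 9.03, A 2.15, C 1.75, F 1.29
take E (16 @ 256); take B (21 @ 262); take D (31 @ 280); take 27/39 of A → 58.15. Capacity used 95/95.
Total value = 856.15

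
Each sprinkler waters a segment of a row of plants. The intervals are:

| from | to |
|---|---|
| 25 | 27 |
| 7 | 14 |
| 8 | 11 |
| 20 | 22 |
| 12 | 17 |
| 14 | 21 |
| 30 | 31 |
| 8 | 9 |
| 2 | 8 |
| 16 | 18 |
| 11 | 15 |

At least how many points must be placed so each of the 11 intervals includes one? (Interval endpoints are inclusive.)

6

Sort by right endpoint; whenever an interval is uncovered, place a point at its right end.
By right end: [2,8]  [8,9]  [8,11]  [7,14]  [11,15]  [12,17]  [16,18]  [14,21]  [20,22]  [25,27]  [30,31]
[2,8] uncovered → point at 8; [11,15] uncovered → point at 15; [16,18] uncovered → point at 18; [20,22] uncovered → point at 22; [25,27] uncovered → point at 27; [30,31] uncovered → point at 31.
Points: 8, 15, 18, 22, 27, 31 (6 total).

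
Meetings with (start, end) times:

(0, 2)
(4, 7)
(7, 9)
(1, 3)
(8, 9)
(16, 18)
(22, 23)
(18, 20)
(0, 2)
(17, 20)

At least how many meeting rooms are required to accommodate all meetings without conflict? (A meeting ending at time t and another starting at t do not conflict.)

Count concurrent intervals with a sweep; the peak is the room count.
starts: [0, 0, 1, 4, 7, 8, 16, 17, 18, 22]
ends:   [2, 2, 3, 7, 9, 9, 18, 20, 20, 23]
s0→1 s0→2 s1→3  — peak 3.

3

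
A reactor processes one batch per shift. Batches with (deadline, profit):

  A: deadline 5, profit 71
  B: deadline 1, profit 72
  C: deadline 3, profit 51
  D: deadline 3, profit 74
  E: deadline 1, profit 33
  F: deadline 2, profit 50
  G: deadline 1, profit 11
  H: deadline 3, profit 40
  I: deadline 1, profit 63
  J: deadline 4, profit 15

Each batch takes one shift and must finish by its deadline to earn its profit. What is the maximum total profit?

283

By profit: D(d3,74), B(d1,72), A(d5,71), I(d1,63), C(d3,51), F(d2,50), H(d3,40), E(d1,33), J(d4,15), G(d1,11)
D→slot 3; B→slot 1; A→slot 5; I skipped; C→slot 2; F skipped; H skipped; E skipped; J→slot 4; G skipped.
Profit = 72 + 51 + 74 + 15 + 71 = 283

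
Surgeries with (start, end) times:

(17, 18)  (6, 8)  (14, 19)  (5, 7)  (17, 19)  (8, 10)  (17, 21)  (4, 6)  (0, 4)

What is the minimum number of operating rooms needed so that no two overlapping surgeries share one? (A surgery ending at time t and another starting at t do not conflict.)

4

Events (time:±→running): 0:+→1 4:-→0 4:+→1 5:+→2 6:-→1 6:+→2 7:-→1 8:-→0 8:+→1 10:-→0 14:+→1 17:+→2 17:+→3 17:+→4 … peak 4.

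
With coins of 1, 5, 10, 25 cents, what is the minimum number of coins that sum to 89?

8

89 = 3×25 + 1×10 + 4×1
Total coins = 3 + 1 + 4 = 8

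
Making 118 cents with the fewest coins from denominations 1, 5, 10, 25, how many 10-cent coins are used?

Use the largest denomination that fits, subtract, and repeat.
118 − 4×25→18 − 1×10→8 − 1×5→3 − 3×1→0
Count of 10: 1

1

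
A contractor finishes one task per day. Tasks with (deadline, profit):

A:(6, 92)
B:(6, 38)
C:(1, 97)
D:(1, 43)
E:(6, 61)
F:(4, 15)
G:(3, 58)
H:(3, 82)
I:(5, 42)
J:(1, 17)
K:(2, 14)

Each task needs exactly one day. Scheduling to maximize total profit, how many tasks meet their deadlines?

Sort by profit descending; place each in the latest free slot ≤ its deadline.
Profit order: C=97 A=92 H=82 E=61 G=58 D=43 I=42 B=38 J=17 F=15 K=14
Assign: C→slot 1, A→slot 6, H→slot 3, E→slot 5, G→slot 2, D skipped, I→slot 4, B skipped, J skipped, F skipped, K skipped.
Slots: [1:C] [2:G] [3:H] [4:I] [5:E] [6:A]
6 of 11 scheduled.

6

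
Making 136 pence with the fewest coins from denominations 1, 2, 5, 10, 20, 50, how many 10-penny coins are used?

136 − 2×50→36 − 1×20→16 − 1×10→6 − 1×5→1 − 1×1→0
Count of 10: 1

1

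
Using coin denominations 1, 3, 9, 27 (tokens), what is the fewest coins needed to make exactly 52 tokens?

6

52 − 1×27→25 − 2×9→7 − 2×3→1 − 1×1→0
Total coins = 1 + 2 + 2 + 1 = 6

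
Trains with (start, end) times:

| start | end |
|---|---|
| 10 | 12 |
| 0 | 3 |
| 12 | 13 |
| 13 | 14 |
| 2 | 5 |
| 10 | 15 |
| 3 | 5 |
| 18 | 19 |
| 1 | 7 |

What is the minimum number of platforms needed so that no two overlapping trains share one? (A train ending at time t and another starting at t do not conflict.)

3

The answer is the maximum number of intervals overlapping at any instant.
starts: [0, 1, 2, 3, 10, 10, 12, 13, 18]
ends:   [3, 5, 5, 7, 12, 13, 14, 15, 19]
s0→1 s1→2 s2→3  — peak 3.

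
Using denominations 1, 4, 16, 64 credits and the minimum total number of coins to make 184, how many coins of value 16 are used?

3

184 = 2×64 + 3×16 + 2×4
Count of 16: 3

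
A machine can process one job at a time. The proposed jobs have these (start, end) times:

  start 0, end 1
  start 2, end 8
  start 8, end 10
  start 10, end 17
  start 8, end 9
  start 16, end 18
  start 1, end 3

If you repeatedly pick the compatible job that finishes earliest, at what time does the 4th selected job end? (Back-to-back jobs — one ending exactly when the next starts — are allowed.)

17

By end time: (0,1), (1,3), (2,8), (8,9), (8,10), (10,17), (16,18).
Pick (0,1); next start ≥ 1 → (1,3); next start ≥ 3 → (8,9); next start ≥ 9 → (10,17).
Selected: (0,1) (1,3) (8,9) (10,17)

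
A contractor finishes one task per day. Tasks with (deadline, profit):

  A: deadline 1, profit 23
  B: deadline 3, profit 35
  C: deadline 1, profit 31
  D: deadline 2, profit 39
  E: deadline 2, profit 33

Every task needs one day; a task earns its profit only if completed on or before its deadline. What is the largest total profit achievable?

107

Take jobs in profit order; each goes to the latest open slot no later than its deadline.
Profit order: D=39 B=35 E=33 C=31 A=23
Assign: D→slot 2, B→slot 3, E→slot 1, C skipped, A skipped.
Slots: [1:E] [2:D] [3:B]
Profit = 33 + 39 + 35 = 107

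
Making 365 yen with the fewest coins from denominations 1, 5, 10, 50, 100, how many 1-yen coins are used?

0

Greedy: take as many of the largest coin as possible, then repeat with the remainder.
365 = 3×100 + 1×50 + 1×10 + 1×5
Count of 1: 0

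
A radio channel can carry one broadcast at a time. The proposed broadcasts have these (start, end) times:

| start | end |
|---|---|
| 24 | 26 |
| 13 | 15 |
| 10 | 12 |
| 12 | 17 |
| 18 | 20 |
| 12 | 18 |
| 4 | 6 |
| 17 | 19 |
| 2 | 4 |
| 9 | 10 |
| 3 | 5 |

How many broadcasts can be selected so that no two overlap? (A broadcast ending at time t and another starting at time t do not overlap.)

7

Sort by end time and greedily take each interval whose start is ≥ the last chosen end.
Sorted by end: (2,4)  (3,5)  (4,6)  (9,10)  (10,12)  (13,15)  (12,17)  (12,18)  (17,19)  (18,20)  (24,26)
take (2,4); take (4,6); take (9,10); take (10,12); take (13,15); take (17,19); take (24,26).
Selected 7 broadcasts.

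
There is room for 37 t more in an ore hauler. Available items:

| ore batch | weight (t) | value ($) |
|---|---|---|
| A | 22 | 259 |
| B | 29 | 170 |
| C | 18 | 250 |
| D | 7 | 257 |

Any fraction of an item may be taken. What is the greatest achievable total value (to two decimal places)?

Sort by value per unit weight and fill in that order.
Ratios (sorted): D 36.71, C 13.89, A 11.77, B 5.86
take D (7 @ 257); take C (18 @ 250); take 12/22 of A → 141.27. Capacity used 37/37.
Total value = 648.27

648.27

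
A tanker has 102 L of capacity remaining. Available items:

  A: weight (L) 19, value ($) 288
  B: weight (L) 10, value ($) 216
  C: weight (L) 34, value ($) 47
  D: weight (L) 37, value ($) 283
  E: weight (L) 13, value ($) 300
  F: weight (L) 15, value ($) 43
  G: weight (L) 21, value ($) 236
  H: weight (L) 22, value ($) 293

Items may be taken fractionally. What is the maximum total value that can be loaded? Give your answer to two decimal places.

1463.03

Greedy by value/weight ratio, highest first.
Order: E (300/13=23.08) > B (216/10=21.60) > A (288/19=15.16) > H (293/22=13.32) > G (236/21=11.24) > D (283/37=7.65) > F (43/15=2.87) > C (47/34=1.38)
Fill: take E (13 @ 300) → take B (10 @ 216) → take A (19 @ 288) → take H (22 @ 293) → take G (21 @ 236) → take 17/37 of D → 130.03; 102/102 used.
Total value = 1463.03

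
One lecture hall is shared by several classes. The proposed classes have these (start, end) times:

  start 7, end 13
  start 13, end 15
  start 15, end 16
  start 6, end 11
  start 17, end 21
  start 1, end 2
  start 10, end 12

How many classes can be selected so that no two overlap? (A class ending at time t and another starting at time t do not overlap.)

5

Sorted by end: (1,2)  (6,11)  (10,12)  (7,13)  (13,15)  (15,16)  (17,21)
take (1,2); take (6,11); skip (10,12); take (13,15); take (15,16); take (17,21).
Selected 5 classes.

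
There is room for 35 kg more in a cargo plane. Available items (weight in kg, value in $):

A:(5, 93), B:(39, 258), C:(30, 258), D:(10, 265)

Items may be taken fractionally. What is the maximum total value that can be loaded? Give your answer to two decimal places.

Greedy by value/weight ratio, highest first.
Ratios (sorted): D 26.50, A 18.60, C 8.60, B 6.62
take D (10 @ 265); take A (5 @ 93); take 20/30 of C → 172.00. Capacity used 35/35.
Total value = 530.00

530.00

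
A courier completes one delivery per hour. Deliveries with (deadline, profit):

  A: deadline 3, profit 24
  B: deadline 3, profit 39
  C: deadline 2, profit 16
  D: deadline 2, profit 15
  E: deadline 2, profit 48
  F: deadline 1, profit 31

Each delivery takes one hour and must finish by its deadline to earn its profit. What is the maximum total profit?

Take jobs in profit order; each goes to the latest open slot no later than its deadline.
By profit: E(d2,48), B(d3,39), F(d1,31), A(d3,24), C(d2,16), D(d2,15)
E→slot 2; B→slot 3; F→slot 1; A skipped; C skipped; D skipped.
Profit = 31 + 48 + 39 = 118

118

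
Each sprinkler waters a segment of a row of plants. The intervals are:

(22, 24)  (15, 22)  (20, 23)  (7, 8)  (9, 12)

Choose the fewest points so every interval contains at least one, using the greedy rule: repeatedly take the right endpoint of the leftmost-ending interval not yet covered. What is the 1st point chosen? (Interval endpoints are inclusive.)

Process intervals by earliest right end; each time one isn't hit yet, stab at its right endpoint.
By right end: [7,8]  [9,12]  [15,22]  [20,23]  [22,24]
[7,8] uncovered → point at 8; [9,12] uncovered → point at 12; [15,22] uncovered → point at 22.
Points: 8, 12, 22 (3 total).

8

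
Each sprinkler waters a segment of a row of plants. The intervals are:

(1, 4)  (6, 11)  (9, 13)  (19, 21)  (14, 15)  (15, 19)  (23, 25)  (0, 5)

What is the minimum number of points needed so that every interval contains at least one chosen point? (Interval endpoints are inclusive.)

Sorted: [1,4] [0,5] [6,11] [9,13] [14,15] [15,19] [19,21] [23,25]
{[1,4],[0,5]} hit by 4; {[6,11],[9,13]} hit by 11; {[14,15],[15,19]} hit by 15; {[19,21]} hit by 21; {[23,25]} hit by 25.
Points: 4, 11, 15, 21, 25 (5 total).

5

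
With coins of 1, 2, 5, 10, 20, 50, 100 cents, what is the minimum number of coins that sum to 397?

8

397 − 3×100→97 − 1×50→47 − 2×20→7 − 1×5→2 − 1×2→0
Total coins = 3 + 1 + 2 + 1 + 1 = 8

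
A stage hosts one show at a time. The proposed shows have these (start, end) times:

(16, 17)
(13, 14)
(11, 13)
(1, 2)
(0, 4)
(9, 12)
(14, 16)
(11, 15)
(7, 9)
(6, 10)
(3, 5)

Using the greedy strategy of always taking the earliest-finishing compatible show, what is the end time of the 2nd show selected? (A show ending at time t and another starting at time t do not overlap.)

5

Order by finish time; keep every interval that doesn't clash with the previous kept one.
By end time: (1,2), (0,4), (3,5), (7,9), (6,10), (9,12), (11,13), (13,14), (11,15), (14,16), (16,17).
Pick (1,2); next start ≥ 2 → (3,5); next start ≥ 5 → (7,9); next start ≥ 9 → (9,12); next start ≥ 12 → (13,14); next start ≥ 14 → (14,16); next start ≥ 16 → (16,17).
Selected: (1,2) (3,5) (7,9) (9,12) (13,14) (14,16) (16,17)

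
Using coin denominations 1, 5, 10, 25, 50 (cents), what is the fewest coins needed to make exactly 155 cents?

4

155 = 3×50 + 1×5
Total coins = 3 + 1 = 4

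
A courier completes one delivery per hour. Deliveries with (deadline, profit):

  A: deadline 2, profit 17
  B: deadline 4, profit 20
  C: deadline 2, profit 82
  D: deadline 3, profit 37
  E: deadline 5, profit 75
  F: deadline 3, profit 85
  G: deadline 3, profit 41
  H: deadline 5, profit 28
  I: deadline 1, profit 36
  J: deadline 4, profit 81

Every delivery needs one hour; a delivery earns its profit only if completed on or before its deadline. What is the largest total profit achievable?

By profit: F(d3,85), C(d2,82), J(d4,81), E(d5,75), G(d3,41), D(d3,37), I(d1,36), H(d5,28), B(d4,20), A(d2,17)
F→slot 3; C→slot 2; J→slot 4; E→slot 5; G→slot 1; D skipped; I skipped; H skipped; B skipped; A skipped.
Profit = 41 + 82 + 85 + 81 + 75 = 364

364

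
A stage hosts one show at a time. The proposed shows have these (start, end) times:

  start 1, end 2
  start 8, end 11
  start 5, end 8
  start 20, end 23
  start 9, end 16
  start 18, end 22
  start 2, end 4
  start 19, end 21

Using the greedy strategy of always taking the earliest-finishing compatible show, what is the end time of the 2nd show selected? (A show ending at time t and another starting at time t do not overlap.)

Sort by end time and greedily take each interval whose start is ≥ the last chosen end.
Sorted by end: (1,2)  (2,4)  (5,8)  (8,11)  (9,16)  (19,21)  (18,22)  (20,23)
take (1,2); take (2,4); take (5,8); take (8,11); take (19,21); skip (20,23).
Selected: (1,2) (2,4) (5,8) (8,11) (19,21)

4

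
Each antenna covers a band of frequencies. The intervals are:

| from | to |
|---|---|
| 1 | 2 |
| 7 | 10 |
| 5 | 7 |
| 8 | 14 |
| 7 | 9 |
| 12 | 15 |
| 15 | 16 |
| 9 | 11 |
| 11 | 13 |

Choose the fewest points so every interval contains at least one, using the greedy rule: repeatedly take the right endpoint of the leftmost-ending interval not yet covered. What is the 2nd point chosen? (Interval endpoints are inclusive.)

7

Sort by right endpoint; whenever an interval is uncovered, place a point at its right end.
Sorted: [1,2] [5,7] [7,9] [7,10] [9,11] [11,13] [8,14] [12,15] [15,16]
{[1,2]} hit by 2; {[5,7],[7,9],[7,10]} hit by 7; {[9,11],[11,13],[8,14]} hit by 11; {[12,15],[15,16]} hit by 15.
Points: 2, 7, 11, 15 (4 total).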